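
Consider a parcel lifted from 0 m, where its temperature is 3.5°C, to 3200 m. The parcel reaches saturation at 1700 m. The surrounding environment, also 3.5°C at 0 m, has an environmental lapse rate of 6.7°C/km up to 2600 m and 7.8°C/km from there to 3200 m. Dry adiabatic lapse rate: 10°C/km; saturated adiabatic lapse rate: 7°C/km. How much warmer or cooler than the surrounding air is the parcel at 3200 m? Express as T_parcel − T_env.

Parcel:
  0 → 1700 m (dry, 10°C/km): ΔT = -10 × 1.7 = -17°C → T = -13.5°C
  1700 → 3200 m (saturated, 7°C/km): ΔT = -7 × 1.5 = -10.5°C → T = -24°C
Environment:
  0 → 2600 m (environment, lower layer, 6.7°C/km): ΔT = -6.7 × 2.6 = -17.42°C → T = -13.92°C
  2600 → 3200 m (environment, upper layer, 7.8°C/km): ΔT = -7.8 × 0.6 = -4.68°C → T = -18.6°C
T_parcel − T_env = -24 − (-18.6) = -5.4°C

-5.4°C (parcel cooler than environment)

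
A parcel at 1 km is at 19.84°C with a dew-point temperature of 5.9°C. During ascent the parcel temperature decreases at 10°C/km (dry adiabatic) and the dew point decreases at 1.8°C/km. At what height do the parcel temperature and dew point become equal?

2.7 km

T and T_d converge at 10 − 1.8 = 8.2°C per km
Height above start = (19.84 − 5.9) / 8.2 = 1.7 km
LCL altitude = 1000 m + 1700 m = 2700 m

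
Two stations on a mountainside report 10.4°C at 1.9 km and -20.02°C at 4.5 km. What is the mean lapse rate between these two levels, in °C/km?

Γ = −ΔT/Δz = (10.4 − (-20.02)) / (4500 − 1900) m
  = 30.42°C / 2.6 km = 11.7°C/km

11.7°C/km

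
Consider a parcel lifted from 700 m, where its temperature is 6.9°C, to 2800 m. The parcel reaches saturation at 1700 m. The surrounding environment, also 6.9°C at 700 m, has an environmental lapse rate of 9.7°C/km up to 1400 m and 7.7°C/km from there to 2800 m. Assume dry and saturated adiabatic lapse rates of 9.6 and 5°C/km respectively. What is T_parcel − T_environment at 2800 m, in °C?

Parcel:
  Dry to 1700 m: -9.6 × 1 km = -9.6°C, so T = -2.7°C.
  Saturated to 2800 m: -5 × 1.1 km = -5.5°C, so T = -8.2°C.
Environment:
  Environment, lower layer to 1400 m: -9.7 × 0.7 km = -6.79°C, so T = 0.11°C.
  Environment, upper layer to 2800 m: -7.7 × 1.4 km = -10.78°C, so T = -10.67°C.
T_parcel − T_env = -8.2 − (-10.67) = +2.47°C

+2.47°C (parcel warmer than environment)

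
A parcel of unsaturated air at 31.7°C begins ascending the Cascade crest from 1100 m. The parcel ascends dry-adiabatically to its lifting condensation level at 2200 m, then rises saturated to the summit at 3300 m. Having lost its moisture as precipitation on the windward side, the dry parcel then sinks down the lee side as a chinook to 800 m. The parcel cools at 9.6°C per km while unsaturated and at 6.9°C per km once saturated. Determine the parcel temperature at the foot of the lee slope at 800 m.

37.55°C

1100 → 2200 m (dry, 9.6°C/km): ΔT = -9.6 × 1.1 = -10.56°C → T = 21.14°C
2200 → 3300 m (saturated, 6.9°C/km): ΔT = -6.9 × 1.1 = -7.59°C → T = 13.55°C
3300 → 800 m (dry descent, 9.6°C/km): ΔT = +9.6 × 2.5 = +24°C → T = 37.55°C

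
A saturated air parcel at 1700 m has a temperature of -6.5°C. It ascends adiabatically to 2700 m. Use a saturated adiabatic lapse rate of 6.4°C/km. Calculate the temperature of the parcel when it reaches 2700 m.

-12.9°C

1700–2700 m, saturated adiabatic: Δz = 1 km ⇒ ΔT = -6.4°C; T = -12.9°C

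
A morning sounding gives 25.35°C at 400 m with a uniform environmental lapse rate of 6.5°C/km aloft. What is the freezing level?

Height above start = (25.35 − 0) / 6.5 = 3.9 km
Altitude = 400 m + 3900 m = 4300 m

4300 m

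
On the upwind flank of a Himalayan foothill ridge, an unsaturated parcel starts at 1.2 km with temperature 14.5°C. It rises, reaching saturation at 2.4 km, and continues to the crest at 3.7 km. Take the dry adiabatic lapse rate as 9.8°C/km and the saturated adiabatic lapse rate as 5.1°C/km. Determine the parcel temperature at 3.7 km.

Dry to 2400 m: -9.8 × 1.2 km = -11.76°C, so T = 2.74°C.
Saturated to 3700 m: -5.1 × 1.3 km = -6.63°C, so T = -3.89°C.

-3.89°C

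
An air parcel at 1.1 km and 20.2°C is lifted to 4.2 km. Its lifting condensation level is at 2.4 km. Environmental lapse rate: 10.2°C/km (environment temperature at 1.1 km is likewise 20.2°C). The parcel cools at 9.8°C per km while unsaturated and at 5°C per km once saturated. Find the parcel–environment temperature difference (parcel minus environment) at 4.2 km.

Parcel:
  1100 → 2400 m (dry, 9.8°C/km): ΔT = -9.8 × 1.3 = -12.74°C → T = 7.46°C
  2400 → 4200 m (saturated, 5°C/km): ΔT = -5 × 1.8 = -9°C → T = -1.54°C
Environment:
  1100 → 4200 m (environment, 10.2°C/km): ΔT = -10.2 × 3.1 = -31.62°C → T = -11.42°C
T_parcel − T_env = -1.54 − (-11.42) = +9.88°C

+9.88°C (parcel warmer than environment)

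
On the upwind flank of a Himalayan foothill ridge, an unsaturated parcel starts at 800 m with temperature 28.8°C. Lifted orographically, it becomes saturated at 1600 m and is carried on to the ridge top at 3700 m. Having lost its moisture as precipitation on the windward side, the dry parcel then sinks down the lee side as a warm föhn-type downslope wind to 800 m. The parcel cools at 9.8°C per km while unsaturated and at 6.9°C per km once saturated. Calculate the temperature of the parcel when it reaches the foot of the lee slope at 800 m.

34.89°C

800 → 1600 m (dry, 9.8°C/km): ΔT = -9.8 × 0.8 = -7.84°C → T = 20.96°C
1600 → 3700 m (saturated, 6.9°C/km): ΔT = -6.9 × 2.1 = -14.49°C → T = 6.47°C
3700 → 800 m (dry descent, 9.8°C/km): ΔT = +9.8 × 2.9 = +28.42°C → T = 34.89°C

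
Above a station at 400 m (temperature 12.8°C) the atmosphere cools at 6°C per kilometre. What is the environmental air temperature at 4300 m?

-10.6°C

400–4300 m, environmental: Δz = 3.9 km ⇒ ΔT = -23.4°C; T = -10.6°C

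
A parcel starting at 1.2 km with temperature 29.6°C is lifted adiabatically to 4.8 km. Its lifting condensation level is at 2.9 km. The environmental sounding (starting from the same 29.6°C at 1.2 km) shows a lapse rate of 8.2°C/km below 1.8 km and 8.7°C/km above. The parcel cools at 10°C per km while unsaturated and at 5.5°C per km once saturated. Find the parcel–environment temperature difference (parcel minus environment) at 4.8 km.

Parcel:
  From 1200 m to 2900 m (dry): cools by 10 × 1.7 = 17°C, giving 12.6°C.
  From 2900 m to 4800 m (saturated): cools by 5.5 × 1.9 = 10.45°C, giving 2.15°C.
Environment:
  From 1200 m to 1800 m (environment, lower layer): cools by 8.2 × 0.6 = 4.92°C, giving 24.68°C.
  From 1800 m to 4800 m (environment, upper layer): cools by 8.7 × 3 = 26.1°C, giving -1.42°C.
T_parcel − T_env = 2.15 − (-1.42) = +3.57°C

+3.57°C (parcel warmer than environment)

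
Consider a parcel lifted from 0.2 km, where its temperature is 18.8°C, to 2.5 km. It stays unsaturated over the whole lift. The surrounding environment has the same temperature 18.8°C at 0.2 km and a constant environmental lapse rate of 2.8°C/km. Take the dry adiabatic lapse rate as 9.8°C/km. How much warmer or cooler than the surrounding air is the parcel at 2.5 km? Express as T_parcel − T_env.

Parcel:
  Dry to 2500 m: -9.8 × 2.3 km = -22.54°C, so T = -3.74°C.
Environment:
  Environment to 2500 m: -2.8 × 2.3 km = -6.44°C, so T = 12.36°C.
T_parcel − T_env = -3.74 − 12.36 = -16.1°C

-16.1°C (parcel cooler than environment)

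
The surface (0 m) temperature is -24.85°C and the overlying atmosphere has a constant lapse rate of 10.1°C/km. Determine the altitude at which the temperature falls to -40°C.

1500 m

Height above start = (-24.85 − (-40)) / 10.1 = 1.5 km
Altitude = 0 m + 1500 m = 1500 m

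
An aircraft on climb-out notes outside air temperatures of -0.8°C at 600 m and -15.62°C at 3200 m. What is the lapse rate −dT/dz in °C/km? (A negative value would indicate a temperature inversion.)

5.7°C/km

Γ = −ΔT/Δz = (-0.8 − (-15.62)) / (3200 − 600) m
  = 14.82°C / 2.6 km = 5.7°C/km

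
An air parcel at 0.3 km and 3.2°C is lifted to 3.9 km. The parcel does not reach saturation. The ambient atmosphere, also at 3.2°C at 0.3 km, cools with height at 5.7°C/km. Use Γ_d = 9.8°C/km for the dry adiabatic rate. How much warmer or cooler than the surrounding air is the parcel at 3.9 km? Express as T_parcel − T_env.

Parcel:
  From 300 m to 3900 m (dry): cools by 9.8 × 3.6 = 35.28°C, giving -32.08°C.
Environment:
  From 300 m to 3900 m (environment): cools by 5.7 × 3.6 = 20.52°C, giving -17.32°C.
T_parcel − T_env = -32.08 − (-17.32) = -14.76°C

-14.76°C (parcel cooler than environment)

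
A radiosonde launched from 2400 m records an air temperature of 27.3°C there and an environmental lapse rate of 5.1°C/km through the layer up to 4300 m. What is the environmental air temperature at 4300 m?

17.61°C

Environmental to 4300 m: -5.1 × 1.9 km = -9.69°C, so T = 17.61°C.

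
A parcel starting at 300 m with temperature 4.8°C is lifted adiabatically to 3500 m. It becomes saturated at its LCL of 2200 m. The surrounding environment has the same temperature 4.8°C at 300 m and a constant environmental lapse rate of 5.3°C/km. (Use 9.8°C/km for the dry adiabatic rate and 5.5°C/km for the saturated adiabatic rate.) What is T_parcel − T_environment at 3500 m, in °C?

Parcel:
  From 300 m to 2200 m (dry): cools by 9.8 × 1.9 = 18.62°C, giving -13.82°C.
  From 2200 m to 3500 m (saturated): cools by 5.5 × 1.3 = 7.15°C, giving -20.97°C.
Environment:
  From 300 m to 3500 m (environment): cools by 5.3 × 3.2 = 16.96°C, giving -12.16°C.
T_parcel − T_env = -20.97 − (-12.16) = -8.81°C

-8.81°C (parcel cooler than environment)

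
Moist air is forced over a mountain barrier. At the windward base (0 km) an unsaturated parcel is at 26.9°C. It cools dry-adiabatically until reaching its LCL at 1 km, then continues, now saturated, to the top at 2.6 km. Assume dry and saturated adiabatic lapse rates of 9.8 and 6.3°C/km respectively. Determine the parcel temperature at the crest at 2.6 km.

7.02°C

Dry to 1000 m: -9.8 × 1 km = -9.8°C, so T = 17.1°C.
Saturated to 2600 m: -6.3 × 1.6 km = -10.08°C, so T = 7.02°C.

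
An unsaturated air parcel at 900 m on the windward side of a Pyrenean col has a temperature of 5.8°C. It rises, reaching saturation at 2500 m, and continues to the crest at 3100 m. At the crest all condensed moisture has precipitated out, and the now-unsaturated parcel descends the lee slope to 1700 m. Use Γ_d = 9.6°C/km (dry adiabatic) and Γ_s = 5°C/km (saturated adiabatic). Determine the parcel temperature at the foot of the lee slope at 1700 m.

From 900 m to 2500 m (dry): cools by 9.6 × 1.6 = 15.36°C, giving -9.56°C.
From 2500 m to 3100 m (saturated): cools by 5 × 0.6 = 3°C, giving -12.56°C.
From 3100 m to 1700 m (dry descent): warms by 9.6 × 1.4 = 13.44°C, giving 0.88°C.

0.88°C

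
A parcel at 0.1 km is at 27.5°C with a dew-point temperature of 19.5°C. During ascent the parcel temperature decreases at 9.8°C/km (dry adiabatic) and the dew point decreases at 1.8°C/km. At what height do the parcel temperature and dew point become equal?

T and T_d converge at 9.8 − 1.8 = 8°C per km
Height above start = (27.5 − 19.5) / 8 = 1 km
LCL altitude = 100 m + 1000 m = 1100 m

1.1 km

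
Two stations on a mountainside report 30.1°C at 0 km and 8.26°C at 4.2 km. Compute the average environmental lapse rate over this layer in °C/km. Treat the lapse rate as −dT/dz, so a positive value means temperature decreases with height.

5.2°C/km

Γ = −ΔT/Δz = (30.1 − 8.26) / (4200 − 0) m
  = 21.84°C / 4.2 km = 5.2°C/km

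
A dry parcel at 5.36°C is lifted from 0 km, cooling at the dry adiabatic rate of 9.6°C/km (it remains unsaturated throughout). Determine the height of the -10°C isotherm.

1.6 km

Height above start = (5.36 − (-10)) / 9.6 = 1.6 km
Altitude = 0 m + 1600 m = 1600 m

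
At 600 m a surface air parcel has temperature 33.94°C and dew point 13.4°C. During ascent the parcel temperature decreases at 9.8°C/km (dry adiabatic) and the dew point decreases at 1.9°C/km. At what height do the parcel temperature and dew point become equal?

3200 m

T and T_d converge at 9.8 − 1.9 = 7.9°C per km
Height above start = (33.94 − 13.4) / 7.9 = 2.6 km
LCL altitude = 600 m + 2600 m = 3200 m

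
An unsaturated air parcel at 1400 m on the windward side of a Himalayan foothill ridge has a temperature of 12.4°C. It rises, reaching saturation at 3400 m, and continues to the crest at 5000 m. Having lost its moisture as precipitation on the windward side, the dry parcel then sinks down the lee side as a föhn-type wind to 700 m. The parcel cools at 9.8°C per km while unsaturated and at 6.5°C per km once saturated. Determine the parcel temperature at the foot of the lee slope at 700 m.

24.54°C

Dry to 3400 m: -9.8 × 2 km = -19.6°C, so T = -7.2°C.
Saturated to 5000 m: -6.5 × 1.6 km = -10.4°C, so T = -17.6°C.
Dry descent to 700 m: +9.8 × 4.3 km = +42.14°C, so T = 24.54°C.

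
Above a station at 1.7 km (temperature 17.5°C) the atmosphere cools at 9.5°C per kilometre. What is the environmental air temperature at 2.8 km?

7.05°C

Environmental to 2800 m: -9.5 × 1.1 km = -10.45°C, so T = 7.05°C.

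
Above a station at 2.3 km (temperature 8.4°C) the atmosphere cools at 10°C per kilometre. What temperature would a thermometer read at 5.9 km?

Environmental to 5900 m: -10 × 3.6 km = -36°C, so T = -27.6°C.

-27.6°C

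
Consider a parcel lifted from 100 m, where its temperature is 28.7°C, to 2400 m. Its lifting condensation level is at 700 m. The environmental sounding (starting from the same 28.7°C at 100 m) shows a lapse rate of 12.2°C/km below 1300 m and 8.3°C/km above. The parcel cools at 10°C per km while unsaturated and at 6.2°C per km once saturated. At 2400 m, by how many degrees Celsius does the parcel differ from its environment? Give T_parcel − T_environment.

Parcel:
  From 100 m to 700 m (dry): cools by 10 × 0.6 = 6°C, giving 22.7°C.
  From 700 m to 2400 m (saturated): cools by 6.2 × 1.7 = 10.54°C, giving 12.16°C.
Environment:
  From 100 m to 1300 m (environment, lower layer): cools by 12.2 × 1.2 = 14.64°C, giving 14.06°C.
  From 1300 m to 2400 m (environment, upper layer): cools by 8.3 × 1.1 = 9.13°C, giving 4.93°C.
T_parcel − T_env = 12.16 − 4.93 = +7.23°C

+7.23°C (parcel warmer than environment)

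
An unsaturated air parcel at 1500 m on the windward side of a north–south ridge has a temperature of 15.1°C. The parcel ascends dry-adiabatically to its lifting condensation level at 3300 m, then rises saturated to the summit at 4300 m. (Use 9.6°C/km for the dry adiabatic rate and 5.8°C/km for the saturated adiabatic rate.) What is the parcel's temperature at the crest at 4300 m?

1500–3300 m, dry: Δz = 1.8 km ⇒ ΔT = -17.28°C; T = -2.18°C
3300–4300 m, saturated: Δz = 1 km ⇒ ΔT = -5.8°C; T = -7.98°C

-7.98°C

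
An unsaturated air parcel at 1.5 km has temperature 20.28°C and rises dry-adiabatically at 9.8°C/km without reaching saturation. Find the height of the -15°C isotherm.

5.1 km

Height above start = (20.28 − (-15)) / 9.8 = 3.6 km
Altitude = 1500 m + 3600 m = 5100 m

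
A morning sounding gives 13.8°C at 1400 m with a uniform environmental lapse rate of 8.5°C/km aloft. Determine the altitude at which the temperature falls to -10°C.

Height above start = (13.8 − (-10)) / 8.5 = 2.8 km
Altitude = 1400 m + 2800 m = 4200 m

4200 m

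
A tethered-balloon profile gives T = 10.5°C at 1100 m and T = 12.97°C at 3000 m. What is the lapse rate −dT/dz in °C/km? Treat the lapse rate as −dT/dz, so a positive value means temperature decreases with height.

Γ = −ΔT/Δz = (10.5 − 12.97) / (3000 − 1100) m
  = -2.47°C / 1.9 km = -1.3°C/km

-1.3°C/km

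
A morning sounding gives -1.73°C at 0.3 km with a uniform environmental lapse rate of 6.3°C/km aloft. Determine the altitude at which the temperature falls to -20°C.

Height above start = (-1.73 − (-20)) / 6.3 = 2.9 km
Altitude = 300 m + 2900 m = 3200 m

3.2 km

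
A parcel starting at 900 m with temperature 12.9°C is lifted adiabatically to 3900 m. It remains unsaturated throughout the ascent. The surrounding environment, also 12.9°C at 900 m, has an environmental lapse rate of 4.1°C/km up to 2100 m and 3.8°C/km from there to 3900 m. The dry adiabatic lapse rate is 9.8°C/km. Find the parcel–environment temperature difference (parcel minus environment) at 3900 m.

-17.64°C (parcel cooler than environment)

Parcel:
  900 → 3900 m (dry, 9.8°C/km): ΔT = -9.8 × 3 = -29.4°C → T = -16.5°C
Environment:
  900 → 2100 m (environment, lower layer, 4.1°C/km): ΔT = -4.1 × 1.2 = -4.92°C → T = 7.98°C
  2100 → 3900 m (environment, upper layer, 3.8°C/km): ΔT = -3.8 × 1.8 = -6.84°C → T = 1.14°C
T_parcel − T_env = -16.5 − 1.14 = -17.64°C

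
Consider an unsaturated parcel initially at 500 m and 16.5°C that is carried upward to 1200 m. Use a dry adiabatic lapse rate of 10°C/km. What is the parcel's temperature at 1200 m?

9.5°C

500 → 1200 m (dry adiabatic, 10°C/km): ΔT = -10 × 0.7 = -7°C → T = 9.5°C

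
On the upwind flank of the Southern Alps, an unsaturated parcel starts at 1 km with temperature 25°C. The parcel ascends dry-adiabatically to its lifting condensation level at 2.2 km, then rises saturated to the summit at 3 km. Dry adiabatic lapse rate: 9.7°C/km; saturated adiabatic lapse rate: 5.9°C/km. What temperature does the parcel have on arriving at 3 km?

From 1000 m to 2200 m (dry): cools by 9.7 × 1.2 = 11.64°C, giving 13.36°C.
From 2200 m to 3000 m (saturated): cools by 5.9 × 0.8 = 4.72°C, giving 8.64°C.

8.64°C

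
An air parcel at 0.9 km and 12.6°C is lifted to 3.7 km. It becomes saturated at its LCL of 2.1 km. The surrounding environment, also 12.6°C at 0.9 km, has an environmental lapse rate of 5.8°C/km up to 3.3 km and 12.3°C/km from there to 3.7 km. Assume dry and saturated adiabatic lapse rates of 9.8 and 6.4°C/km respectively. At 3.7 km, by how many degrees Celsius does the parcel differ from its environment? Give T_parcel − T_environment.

-3.16°C (parcel cooler than environment)

Parcel:
  Dry to 2100 m: -9.8 × 1.2 km = -11.76°C, so T = 0.84°C.
  Saturated to 3700 m: -6.4 × 1.6 km = -10.24°C, so T = -9.4°C.
Environment:
  Environment, lower layer to 3300 m: -5.8 × 2.4 km = -13.92°C, so T = -1.32°C.
  Environment, upper layer to 3700 m: -12.3 × 0.4 km = -4.92°C, so T = -6.24°C.
T_parcel − T_env = -9.4 − (-6.24) = -3.16°C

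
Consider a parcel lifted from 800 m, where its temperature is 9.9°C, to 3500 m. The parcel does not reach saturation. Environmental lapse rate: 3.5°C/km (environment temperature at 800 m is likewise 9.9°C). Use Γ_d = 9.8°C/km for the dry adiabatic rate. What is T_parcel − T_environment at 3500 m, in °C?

-17.01°C (parcel cooler than environment)

Parcel:
  800–3500 m, dry: Δz = 2.7 km ⇒ ΔT = -26.46°C; T = -16.56°C
Environment:
  800–3500 m, environment: Δz = 2.7 km ⇒ ΔT = -9.45°C; T = 0.45°C
T_parcel − T_env = -16.56 − 0.45 = -17.01°C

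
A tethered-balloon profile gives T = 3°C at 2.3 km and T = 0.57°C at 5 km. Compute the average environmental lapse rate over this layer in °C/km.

0.9°C/km

Γ = −ΔT/Δz = (3 − 0.57) / (5000 − 2300) m
  = 2.43°C / 2.7 km = 0.9°C/km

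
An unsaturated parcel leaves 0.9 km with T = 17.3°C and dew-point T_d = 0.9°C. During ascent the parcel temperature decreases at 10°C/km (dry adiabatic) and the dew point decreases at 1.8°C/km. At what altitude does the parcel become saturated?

T and T_d converge at 10 − 1.8 = 8.2°C per km
Height above start = (17.3 − 0.9) / 8.2 = 2 km
LCL altitude = 900 m + 2000 m = 2900 m

2.9 km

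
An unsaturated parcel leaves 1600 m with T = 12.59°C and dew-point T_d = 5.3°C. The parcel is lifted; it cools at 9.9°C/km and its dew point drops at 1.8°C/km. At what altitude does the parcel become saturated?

2500 m

T and T_d converge at 9.9 − 1.8 = 8.1°C per km
Height above start = (12.59 − 5.3) / 8.1 = 0.9 km
LCL altitude = 1600 m + 900 m = 2500 m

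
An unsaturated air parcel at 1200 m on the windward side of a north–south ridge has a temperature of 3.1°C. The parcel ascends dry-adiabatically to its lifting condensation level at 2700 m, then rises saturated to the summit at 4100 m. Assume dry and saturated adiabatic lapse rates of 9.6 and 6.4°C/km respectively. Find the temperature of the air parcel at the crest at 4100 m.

-20.26°C

1200–2700 m, dry: Δz = 1.5 km ⇒ ΔT = -14.4°C; T = -11.3°C
2700–4100 m, saturated: Δz = 1.4 km ⇒ ΔT = -8.96°C; T = -20.26°C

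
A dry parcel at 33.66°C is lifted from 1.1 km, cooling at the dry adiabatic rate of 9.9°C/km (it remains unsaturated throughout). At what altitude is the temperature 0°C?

4.5 km

Height above start = (33.66 − 0) / 9.9 = 3.4 km
Altitude = 1100 m + 3400 m = 4500 m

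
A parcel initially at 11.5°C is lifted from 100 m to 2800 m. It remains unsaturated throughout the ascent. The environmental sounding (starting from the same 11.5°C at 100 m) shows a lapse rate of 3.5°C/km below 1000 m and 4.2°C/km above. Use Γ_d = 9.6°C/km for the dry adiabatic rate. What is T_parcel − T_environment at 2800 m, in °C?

Parcel:
  From 100 m to 2800 m (dry): cools by 9.6 × 2.7 = 25.92°C, giving -14.42°C.
Environment:
  From 100 m to 1000 m (environment, lower layer): cools by 3.5 × 0.9 = 3.15°C, giving 8.35°C.
  From 1000 m to 2800 m (environment, upper layer): cools by 4.2 × 1.8 = 7.56°C, giving 0.79°C.
T_parcel − T_env = -14.42 − 0.79 = -15.21°C

-15.21°C (parcel cooler than environment)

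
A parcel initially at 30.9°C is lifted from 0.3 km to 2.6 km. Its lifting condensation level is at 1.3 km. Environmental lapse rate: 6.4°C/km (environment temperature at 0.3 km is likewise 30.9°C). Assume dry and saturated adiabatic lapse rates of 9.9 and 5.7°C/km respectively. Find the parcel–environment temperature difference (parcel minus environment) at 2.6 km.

-2.59°C (parcel cooler than environment)

Parcel:
  Dry to 1300 m: -9.9 × 1 km = -9.9°C, so T = 21°C.
  Saturated to 2600 m: -5.7 × 1.3 km = -7.41°C, so T = 13.59°C.
Environment:
  Environment to 2600 m: -6.4 × 2.3 km = -14.72°C, so T = 16.18°C.
T_parcel − T_env = 13.59 − 16.18 = -2.59°C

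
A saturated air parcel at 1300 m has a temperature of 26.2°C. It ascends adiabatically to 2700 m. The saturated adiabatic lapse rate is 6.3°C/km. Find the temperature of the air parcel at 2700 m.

From 1300 m to 2700 m (saturated adiabatic): cools by 6.3 × 1.4 = 8.82°C, giving 17.38°C.

17.38°C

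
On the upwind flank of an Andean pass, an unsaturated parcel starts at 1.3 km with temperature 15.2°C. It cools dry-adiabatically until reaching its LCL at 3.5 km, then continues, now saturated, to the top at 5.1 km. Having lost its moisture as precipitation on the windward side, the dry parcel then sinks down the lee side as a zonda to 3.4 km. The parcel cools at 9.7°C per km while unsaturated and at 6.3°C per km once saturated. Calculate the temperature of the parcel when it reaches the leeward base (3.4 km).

Dry to 3500 m: -9.7 × 2.2 km = -21.34°C, so T = -6.14°C.
Saturated to 5100 m: -6.3 × 1.6 km = -10.08°C, so T = -16.22°C.
Dry descent to 3400 m: +9.7 × 1.7 km = +16.49°C, so T = 0.27°C.

0.27°C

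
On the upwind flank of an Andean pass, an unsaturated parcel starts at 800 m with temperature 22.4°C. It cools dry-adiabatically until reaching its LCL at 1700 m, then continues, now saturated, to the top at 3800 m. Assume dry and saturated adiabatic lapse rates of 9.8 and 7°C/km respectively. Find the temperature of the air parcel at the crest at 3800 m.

-1.12°C

800 → 1700 m (dry, 9.8°C/km): ΔT = -9.8 × 0.9 = -8.82°C → T = 13.58°C
1700 → 3800 m (saturated, 7°C/km): ΔT = -7 × 2.1 = -14.7°C → T = -1.12°C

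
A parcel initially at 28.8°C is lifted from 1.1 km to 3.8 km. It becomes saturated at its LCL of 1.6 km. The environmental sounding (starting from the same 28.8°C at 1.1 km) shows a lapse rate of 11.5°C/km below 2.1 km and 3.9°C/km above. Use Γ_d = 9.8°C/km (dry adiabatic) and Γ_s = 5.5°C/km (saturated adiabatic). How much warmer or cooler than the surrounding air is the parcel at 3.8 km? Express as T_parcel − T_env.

+1.13°C (parcel warmer than environment)

Parcel:
  1100 → 1600 m (dry, 9.8°C/km): ΔT = -9.8 × 0.5 = -4.9°C → T = 23.9°C
  1600 → 3800 m (saturated, 5.5°C/km): ΔT = -5.5 × 2.2 = -12.1°C → T = 11.8°C
Environment:
  1100 → 2100 m (environment, lower layer, 11.5°C/km): ΔT = -11.5 × 1 = -11.5°C → T = 17.3°C
  2100 → 3800 m (environment, upper layer, 3.9°C/km): ΔT = -3.9 × 1.7 = -6.63°C → T = 10.67°C
T_parcel − T_env = 11.8 − 10.67 = +1.13°C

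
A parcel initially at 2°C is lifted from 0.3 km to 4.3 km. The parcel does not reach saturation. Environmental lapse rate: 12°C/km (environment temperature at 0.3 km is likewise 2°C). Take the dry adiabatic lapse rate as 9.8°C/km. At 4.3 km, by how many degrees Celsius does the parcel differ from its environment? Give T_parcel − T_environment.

+8.8°C (parcel warmer than environment)

Parcel:
  300 → 4300 m (dry, 9.8°C/km): ΔT = -9.8 × 4 = -39.2°C → T = -37.2°C
Environment:
  300 → 4300 m (environment, 12°C/km): ΔT = -12 × 4 = -48°C → T = -46°C
T_parcel − T_env = -37.2 − (-46) = +8.8°C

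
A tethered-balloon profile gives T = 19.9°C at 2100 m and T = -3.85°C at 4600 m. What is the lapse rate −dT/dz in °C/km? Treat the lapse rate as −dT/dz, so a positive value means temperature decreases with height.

9.5°C/km

Γ = −ΔT/Δz = (19.9 − (-3.85)) / (4600 − 2100) m
  = 23.75°C / 2.5 km = 9.5°C/km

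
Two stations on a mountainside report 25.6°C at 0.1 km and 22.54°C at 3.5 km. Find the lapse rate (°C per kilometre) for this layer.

Γ = −ΔT/Δz = (25.6 − 22.54) / (3500 − 100) m
  = 3.06°C / 3.4 km = 0.9°C/km

0.9°C/km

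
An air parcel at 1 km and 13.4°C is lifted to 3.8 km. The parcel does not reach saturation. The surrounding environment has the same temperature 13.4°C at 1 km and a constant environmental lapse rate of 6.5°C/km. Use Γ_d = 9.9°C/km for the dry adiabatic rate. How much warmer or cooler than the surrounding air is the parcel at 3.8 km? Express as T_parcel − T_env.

Parcel:
  From 1000 m to 3800 m (dry): cools by 9.9 × 2.8 = 27.72°C, giving -14.32°C.
Environment:
  From 1000 m to 3800 m (environment): cools by 6.5 × 2.8 = 18.2°C, giving -4.8°C.
T_parcel − T_env = -14.32 − (-4.8) = -9.52°C

-9.52°C (parcel cooler than environment)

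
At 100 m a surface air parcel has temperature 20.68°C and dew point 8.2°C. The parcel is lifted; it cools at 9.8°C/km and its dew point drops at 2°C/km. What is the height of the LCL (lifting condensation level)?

1700 m

T and T_d converge at 9.8 − 2 = 7.8°C per km
Height above start = (20.68 − 8.2) / 7.8 = 1.6 km
LCL altitude = 100 m + 1600 m = 1700 m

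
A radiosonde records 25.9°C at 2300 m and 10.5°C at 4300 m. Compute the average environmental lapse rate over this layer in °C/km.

Γ = −ΔT/Δz = (25.9 − 10.5) / (4300 − 2300) m
  = 15.4°C / 2 km = 7.7°C/km

7.7°C/km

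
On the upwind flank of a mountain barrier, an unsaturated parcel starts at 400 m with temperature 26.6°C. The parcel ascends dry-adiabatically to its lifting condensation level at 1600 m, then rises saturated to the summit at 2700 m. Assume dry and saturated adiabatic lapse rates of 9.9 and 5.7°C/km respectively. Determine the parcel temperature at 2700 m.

8.45°C

Dry to 1600 m: -9.9 × 1.2 km = -11.88°C, so T = 14.72°C.
Saturated to 2700 m: -5.7 × 1.1 km = -6.27°C, so T = 8.45°C.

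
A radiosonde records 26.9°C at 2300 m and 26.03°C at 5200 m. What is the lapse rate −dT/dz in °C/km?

Γ = −ΔT/Δz = (26.9 − 26.03) / (5200 − 2300) m
  = 0.87°C / 2.9 km = 0.3°C/km

0.3°C/km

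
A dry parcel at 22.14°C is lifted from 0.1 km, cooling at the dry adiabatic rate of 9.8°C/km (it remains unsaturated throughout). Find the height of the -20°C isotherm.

4.4 km

Height above start = (22.14 − (-20)) / 9.8 = 4.3 km
Altitude = 100 m + 4300 m = 4400 m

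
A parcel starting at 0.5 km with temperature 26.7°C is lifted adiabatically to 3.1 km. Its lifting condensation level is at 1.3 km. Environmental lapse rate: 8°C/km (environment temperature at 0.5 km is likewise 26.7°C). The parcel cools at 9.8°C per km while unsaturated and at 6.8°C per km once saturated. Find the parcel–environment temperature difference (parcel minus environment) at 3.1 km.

Parcel:
  500 → 1300 m (dry, 9.8°C/km): ΔT = -9.8 × 0.8 = -7.84°C → T = 18.86°C
  1300 → 3100 m (saturated, 6.8°C/km): ΔT = -6.8 × 1.8 = -12.24°C → T = 6.62°C
Environment:
  500 → 3100 m (environment, 8°C/km): ΔT = -8 × 2.6 = -20.8°C → T = 5.9°C
T_parcel − T_env = 6.62 − 5.9 = +0.72°C

+0.72°C (parcel warmer than environment)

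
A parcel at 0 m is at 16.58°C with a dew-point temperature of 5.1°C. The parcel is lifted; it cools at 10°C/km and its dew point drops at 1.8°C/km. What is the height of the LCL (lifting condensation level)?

1400 m

T and T_d converge at 10 − 1.8 = 8.2°C per km
Height above start = (16.58 − 5.1) / 8.2 = 1.4 km
LCL altitude = 0 m + 1400 m = 1400 m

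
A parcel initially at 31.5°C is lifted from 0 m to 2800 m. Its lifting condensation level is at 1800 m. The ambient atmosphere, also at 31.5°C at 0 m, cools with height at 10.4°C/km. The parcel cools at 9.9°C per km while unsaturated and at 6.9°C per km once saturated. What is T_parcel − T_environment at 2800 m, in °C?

+4.4°C (parcel warmer than environment)

Parcel:
  Dry to 1800 m: -9.9 × 1.8 km = -17.82°C, so T = 13.68°C.
  Saturated to 2800 m: -6.9 × 1 km = -6.9°C, so T = 6.78°C.
Environment:
  Environment to 2800 m: -10.4 × 2.8 km = -29.12°C, so T = 2.38°C.
T_parcel − T_env = 6.78 − 2.38 = +4.4°C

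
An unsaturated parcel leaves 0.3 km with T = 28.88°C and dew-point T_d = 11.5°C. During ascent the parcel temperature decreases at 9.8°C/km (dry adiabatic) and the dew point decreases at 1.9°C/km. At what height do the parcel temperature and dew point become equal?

T and T_d converge at 9.8 − 1.9 = 7.9°C per km
Height above start = (28.88 − 11.5) / 7.9 = 2.2 km
LCL altitude = 300 m + 2200 m = 2500 m

2.5 km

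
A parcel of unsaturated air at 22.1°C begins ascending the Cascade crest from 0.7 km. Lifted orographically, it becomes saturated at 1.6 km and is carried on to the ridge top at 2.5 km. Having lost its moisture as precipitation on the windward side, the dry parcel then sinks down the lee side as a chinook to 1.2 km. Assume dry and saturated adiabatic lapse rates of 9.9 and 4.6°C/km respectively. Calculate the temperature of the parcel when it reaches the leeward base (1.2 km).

21.92°C

From 700 m to 1600 m (dry): cools by 9.9 × 0.9 = 8.91°C, giving 13.19°C.
From 1600 m to 2500 m (saturated): cools by 4.6 × 0.9 = 4.14°C, giving 9.05°C.
From 2500 m to 1200 m (dry descent): warms by 9.9 × 1.3 = 12.87°C, giving 21.92°C.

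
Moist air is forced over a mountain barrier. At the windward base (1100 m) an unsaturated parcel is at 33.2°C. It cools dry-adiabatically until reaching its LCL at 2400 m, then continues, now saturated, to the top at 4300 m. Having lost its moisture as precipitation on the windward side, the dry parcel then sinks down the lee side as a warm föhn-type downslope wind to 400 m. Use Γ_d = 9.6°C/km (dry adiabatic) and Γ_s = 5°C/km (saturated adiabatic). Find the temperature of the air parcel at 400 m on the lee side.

1100–2400 m, dry: Δz = 1.3 km ⇒ ΔT = -12.48°C; T = 20.72°C
2400–4300 m, saturated: Δz = 1.9 km ⇒ ΔT = -9.5°C; T = 11.22°C
4300–400 m, dry descent: Δz = 3.9 km ⇒ ΔT = +37.44°C; T = 48.66°C

48.66°C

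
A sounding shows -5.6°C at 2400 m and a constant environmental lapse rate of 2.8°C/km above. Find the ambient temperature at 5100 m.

2400–5100 m, environmental: Δz = 2.7 km ⇒ ΔT = -7.56°C; T = -13.16°C

-13.16°C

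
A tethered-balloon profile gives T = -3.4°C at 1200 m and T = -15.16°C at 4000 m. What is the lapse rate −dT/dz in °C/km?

4.2°C/km

Γ = −ΔT/Δz = (-3.4 − (-15.16)) / (4000 − 1200) m
  = 11.76°C / 2.8 km = 4.2°C/km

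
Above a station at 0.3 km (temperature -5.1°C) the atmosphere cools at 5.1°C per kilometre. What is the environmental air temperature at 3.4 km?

-20.91°C

Environmental to 3400 m: -5.1 × 3.1 km = -15.81°C, so T = -20.91°C.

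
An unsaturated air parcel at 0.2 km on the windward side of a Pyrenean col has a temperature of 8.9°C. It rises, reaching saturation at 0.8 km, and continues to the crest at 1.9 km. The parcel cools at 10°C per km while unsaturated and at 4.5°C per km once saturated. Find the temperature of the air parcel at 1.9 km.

200–800 m, dry: Δz = 0.6 km ⇒ ΔT = -6°C; T = 2.9°C
800–1900 m, saturated: Δz = 1.1 km ⇒ ΔT = -4.95°C; T = -2.05°C

-2.05°C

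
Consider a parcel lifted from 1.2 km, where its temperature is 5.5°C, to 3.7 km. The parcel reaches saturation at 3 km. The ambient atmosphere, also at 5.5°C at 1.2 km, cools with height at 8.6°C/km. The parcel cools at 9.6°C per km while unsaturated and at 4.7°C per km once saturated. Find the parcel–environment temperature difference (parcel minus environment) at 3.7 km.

Parcel:
  Dry to 3000 m: -9.6 × 1.8 km = -17.28°C, so T = -11.78°C.
  Saturated to 3700 m: -4.7 × 0.7 km = -3.29°C, so T = -15.07°C.
Environment:
  Environment to 3700 m: -8.6 × 2.5 km = -21.5°C, so T = -16°C.
T_parcel − T_env = -15.07 − (-16) = +0.93°C

+0.93°C (parcel warmer than environment)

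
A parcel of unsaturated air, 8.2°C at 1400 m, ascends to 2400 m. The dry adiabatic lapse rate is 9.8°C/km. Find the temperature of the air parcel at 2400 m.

From 1400 m to 2400 m (dry adiabatic): cools by 9.8 × 1 = 9.8°C, giving -1.6°C.

-1.6°C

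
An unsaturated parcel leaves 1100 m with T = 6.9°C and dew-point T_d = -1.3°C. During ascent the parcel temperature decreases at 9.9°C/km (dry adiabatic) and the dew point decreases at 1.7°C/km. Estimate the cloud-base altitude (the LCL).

T and T_d converge at 9.9 − 1.7 = 8.2°C per km
Height above start = (6.9 − (-1.3)) / 8.2 = 1 km
LCL altitude = 1100 m + 1000 m = 2100 m

2100 m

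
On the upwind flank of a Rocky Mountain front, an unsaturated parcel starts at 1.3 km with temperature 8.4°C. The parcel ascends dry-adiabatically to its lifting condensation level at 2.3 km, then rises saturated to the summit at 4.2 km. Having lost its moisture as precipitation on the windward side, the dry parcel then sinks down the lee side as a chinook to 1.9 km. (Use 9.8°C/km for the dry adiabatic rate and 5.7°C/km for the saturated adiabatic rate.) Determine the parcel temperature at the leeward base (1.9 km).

Dry to 2300 m: -9.8 × 1 km = -9.8°C, so T = -1.4°C.
Saturated to 4200 m: -5.7 × 1.9 km = -10.83°C, so T = -12.23°C.
Dry descent to 1900 m: +9.8 × 2.3 km = +22.54°C, so T = 10.31°C.

10.31°C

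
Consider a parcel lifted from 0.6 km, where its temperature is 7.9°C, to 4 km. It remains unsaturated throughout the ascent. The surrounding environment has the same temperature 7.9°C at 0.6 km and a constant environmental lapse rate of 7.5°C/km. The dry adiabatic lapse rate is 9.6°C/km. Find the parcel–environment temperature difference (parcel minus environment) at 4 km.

Parcel:
  600 → 4000 m (dry, 9.6°C/km): ΔT = -9.6 × 3.4 = -32.64°C → T = -24.74°C
Environment:
  600 → 4000 m (environment, 7.5°C/km): ΔT = -7.5 × 3.4 = -25.5°C → T = -17.6°C
T_parcel − T_env = -24.74 − (-17.6) = -7.14°C

-7.14°C (parcel cooler than environment)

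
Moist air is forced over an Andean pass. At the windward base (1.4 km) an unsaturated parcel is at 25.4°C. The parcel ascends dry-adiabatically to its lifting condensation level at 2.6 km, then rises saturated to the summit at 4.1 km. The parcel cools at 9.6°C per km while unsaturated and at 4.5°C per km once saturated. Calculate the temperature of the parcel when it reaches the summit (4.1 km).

7.13°C

1400 → 2600 m (dry, 9.6°C/km): ΔT = -9.6 × 1.2 = -11.52°C → T = 13.88°C
2600 → 4100 m (saturated, 4.5°C/km): ΔT = -4.5 × 1.5 = -6.75°C → T = 7.13°C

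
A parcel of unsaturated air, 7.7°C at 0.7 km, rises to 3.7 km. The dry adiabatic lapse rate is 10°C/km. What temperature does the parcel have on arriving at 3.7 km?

-22.3°C

700 → 3700 m (dry adiabatic, 10°C/km): ΔT = -10 × 3 = -30°C → T = -22.3°C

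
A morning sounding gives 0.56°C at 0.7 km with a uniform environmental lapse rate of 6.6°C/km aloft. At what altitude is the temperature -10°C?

Height above start = (0.56 − (-10)) / 6.6 = 1.6 km
Altitude = 700 m + 1600 m = 2300 m

2.3 km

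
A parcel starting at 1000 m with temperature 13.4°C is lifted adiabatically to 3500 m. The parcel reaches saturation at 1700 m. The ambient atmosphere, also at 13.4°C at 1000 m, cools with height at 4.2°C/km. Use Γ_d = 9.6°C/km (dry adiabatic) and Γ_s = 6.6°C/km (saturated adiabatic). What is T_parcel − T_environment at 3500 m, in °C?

Parcel:
  Dry to 1700 m: -9.6 × 0.7 km = -6.72°C, so T = 6.68°C.
  Saturated to 3500 m: -6.6 × 1.8 km = -11.88°C, so T = -5.2°C.
Environment:
  Environment to 3500 m: -4.2 × 2.5 km = -10.5°C, so T = 2.9°C.
T_parcel − T_env = -5.2 − 2.9 = -8.1°C

-8.1°C (parcel cooler than environment)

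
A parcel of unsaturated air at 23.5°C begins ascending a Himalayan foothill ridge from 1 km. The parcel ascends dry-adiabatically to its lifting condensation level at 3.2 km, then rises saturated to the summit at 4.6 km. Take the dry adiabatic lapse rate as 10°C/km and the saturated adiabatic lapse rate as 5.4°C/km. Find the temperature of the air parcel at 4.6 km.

-6.06°C

1000–3200 m, dry: Δz = 2.2 km ⇒ ΔT = -22°C; T = 1.5°C
3200–4600 m, saturated: Δz = 1.4 km ⇒ ΔT = -7.56°C; T = -6.06°C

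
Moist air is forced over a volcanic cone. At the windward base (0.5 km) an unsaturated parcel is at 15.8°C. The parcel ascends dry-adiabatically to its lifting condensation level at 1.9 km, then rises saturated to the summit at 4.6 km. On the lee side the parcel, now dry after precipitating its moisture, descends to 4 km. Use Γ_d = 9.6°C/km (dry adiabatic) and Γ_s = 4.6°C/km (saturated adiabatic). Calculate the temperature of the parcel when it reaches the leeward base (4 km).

500–1900 m, dry: Δz = 1.4 km ⇒ ΔT = -13.44°C; T = 2.36°C
1900–4600 m, saturated: Δz = 2.7 km ⇒ ΔT = -12.42°C; T = -10.06°C
4600–4000 m, dry descent: Δz = 0.6 km ⇒ ΔT = +5.76°C; T = -4.3°C

-4.3°C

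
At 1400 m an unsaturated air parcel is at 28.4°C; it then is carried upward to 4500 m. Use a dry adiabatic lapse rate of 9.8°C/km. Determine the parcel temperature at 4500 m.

1400 → 4500 m (dry adiabatic, 9.8°C/km): ΔT = -9.8 × 3.1 = -30.38°C → T = -1.98°C

-1.98°C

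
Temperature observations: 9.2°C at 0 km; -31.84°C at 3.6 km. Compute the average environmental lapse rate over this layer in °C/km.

Γ = −ΔT/Δz = (9.2 − (-31.84)) / (3600 − 0) m
  = 41.04°C / 3.6 km = 11.4°C/km

11.4°C/km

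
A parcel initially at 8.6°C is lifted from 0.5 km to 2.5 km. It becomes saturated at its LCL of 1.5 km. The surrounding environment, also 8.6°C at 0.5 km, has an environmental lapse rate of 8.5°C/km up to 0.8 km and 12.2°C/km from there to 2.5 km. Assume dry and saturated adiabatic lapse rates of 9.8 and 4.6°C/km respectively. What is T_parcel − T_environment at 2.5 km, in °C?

Parcel:
  Dry to 1500 m: -9.8 × 1 km = -9.8°C, so T = -1.2°C.
  Saturated to 2500 m: -4.6 × 1 km = -4.6°C, so T = -5.8°C.
Environment:
  Environment, lower layer to 800 m: -8.5 × 0.3 km = -2.55°C, so T = 6.05°C.
  Environment, upper layer to 2500 m: -12.2 × 1.7 km = -20.74°C, so T = -14.69°C.
T_parcel − T_env = -5.8 − (-14.69) = +8.89°C

+8.89°C (parcel warmer than environment)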